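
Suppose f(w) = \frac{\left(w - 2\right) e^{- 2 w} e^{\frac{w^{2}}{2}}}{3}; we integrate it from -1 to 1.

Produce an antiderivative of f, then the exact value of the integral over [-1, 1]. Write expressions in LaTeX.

f matches the chain-rule pattern g'(h)*h' with inner function h(w) = \frac{w^{2}}{2} - 2 w; substituting u = h(w) collapses the integral.
F(w) = \frac{e^{- 2 w} e^{\frac{w^{2}}{2}}}{3} is an antiderivative of f.
Check: d/dw[\frac{e^{- 2 w} e^{\frac{w^{2}}{2}}}{3}] = \frac{\left(w e^{\frac{w^{2}}{2}} - 2 e^{\frac{w^{2}}{2}}\right) e^{- 2 w}}{3}, which equals f(w).
F(1) = \frac{1}{3 e^{\frac{3}{2}}}; F(-1) = \frac{e^{\frac{5}{2}}}{3}.
Integral = F(1) - F(-1) = - \frac{e^{\frac{5}{2}}}{3} + \frac{1}{3 e^{\frac{3}{2}}}.

Antiderivative: F(w) = \frac{e^{- 2 w} e^{\frac{w^{2}}{2}}}{3}; value = - \frac{e^{\frac{5}{2}}}{3} + \frac{1}{3 e^{\frac{3}{2}}}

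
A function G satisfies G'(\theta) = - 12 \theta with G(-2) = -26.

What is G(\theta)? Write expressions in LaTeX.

G(\theta) = - 2 \left(3 \theta^{2} + 1\right)

A first test for any G(\theta): its \theta-derivative must equal the given G'(\theta).
A general antiderivative is - 6 \theta^{2} - 2 + C.
The condition gives C = -26 - (-26) = 0.
So G(\theta) = - 2 \left(3 \theta^{2} + 1\right).
Check: d/d\theta[- 2 \left(3 \theta^{2} + 1\right)] = - 12 \theta = G'(\theta).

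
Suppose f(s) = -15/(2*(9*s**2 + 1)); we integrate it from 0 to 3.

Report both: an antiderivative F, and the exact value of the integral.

Differentiate the proposed F(s) back; it has to land on f(s) exactly.
F(s) = -5*atan(3*s)/2 is an antiderivative of f.
Check: d/ds[-5*atan(3*s)/2] = -15/(18*s**2 + 2), which equals f(s).
F(3) = -5*atan(9)/2; F(0) = 0.
Integral = F(3) - F(0) = -5*atan(9)/2.

Antiderivative: F(s) = -5*atan(3*s)/2; value = -5*atan(9)/2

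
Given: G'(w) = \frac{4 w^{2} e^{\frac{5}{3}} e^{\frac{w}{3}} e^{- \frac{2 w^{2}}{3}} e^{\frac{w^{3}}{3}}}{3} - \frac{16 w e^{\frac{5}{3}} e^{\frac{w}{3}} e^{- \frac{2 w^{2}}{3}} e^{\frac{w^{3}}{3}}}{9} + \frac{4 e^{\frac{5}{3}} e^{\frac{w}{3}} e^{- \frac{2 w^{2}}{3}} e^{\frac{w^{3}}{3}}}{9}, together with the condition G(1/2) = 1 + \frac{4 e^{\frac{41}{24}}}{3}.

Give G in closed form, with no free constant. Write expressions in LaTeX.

G(w) = \frac{4 e^{\frac{w^{3}}{3} - \frac{2 w^{2}}{3} + \frac{w}{3} + \frac{5}{3}}}{3} + 1

G'(w) matches the chain-rule pattern g'(h)*h' with inner function h(w) = \frac{w^{3}}{3} - \frac{2 w^{2}}{3} + \frac{w}{3} + \frac{5}{3}; substituting u = h(w) collapses the integral.
A general antiderivative is \frac{4 e^{\frac{w^{3}}{3} - \frac{2 w^{2}}{3} + \frac{w}{3} + \frac{5}{3}}}{3} + C.
The condition gives C = 1 + \frac{4 e^{\frac{41}{24}}}{3} - (\frac{4 e^{\frac{41}{24}}}{3}) = 1.
So G(w) = \frac{4 e^{\frac{w^{3}}{3} - \frac{2 w^{2}}{3} + \frac{w}{3} + \frac{5}{3}}}{3} + 1.
Check: d/dw[\frac{4 e^{\frac{w^{3}}{3} - \frac{2 w^{2}}{3} + \frac{w}{3} + \frac{5}{3}}}{3} + 1] = \frac{4 w^{2} e^{\frac{5}{3}} e^{\frac{w}{3}} e^{- \frac{2 w^{2}}{3}} e^{\frac{w^{3}}{3}}}{3} - \frac{16 w e^{\frac{5}{3}} e^{\frac{w}{3}} e^{- \frac{2 w^{2}}{3}} e^{\frac{w^{3}}{3}}}{9} + \frac{4 e^{\frac{5}{3}} e^{\frac{w}{3}} e^{- \frac{2 w^{2}}{3}} e^{\frac{w^{3}}{3}}}{9} = G'(w).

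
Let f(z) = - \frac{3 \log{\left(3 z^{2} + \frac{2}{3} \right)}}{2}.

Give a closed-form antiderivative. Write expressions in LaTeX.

An antiderivative is F(z) = - \frac{3 z \log{\left(3 z^{2} + \frac{2}{3} \right)} - 6 z + 2 \sqrt{2} \operatorname{atan}{\left(\frac{3 \sqrt{2} z}{2} \right)}}{2}.

Check any antiderivative F(z) by computing F'(z) and comparing it with f(z).
Check: d/dz[- \frac{3 z \log{\left(3 z^{2} + \frac{2}{3} \right)} - 6 z + 2 \sqrt{2} \operatorname{atan}{\left(\frac{3 \sqrt{2} z}{2} \right)}}{2}] = - \frac{3 \log{\left(3 z^{2} + \frac{2}{3} \right)}}{2} = f(z).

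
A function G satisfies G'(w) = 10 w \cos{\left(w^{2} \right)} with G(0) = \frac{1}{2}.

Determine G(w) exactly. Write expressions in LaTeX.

G(w) = 5 \sin{\left(w^{2} \right)} + \frac{1}{2}

Since d/dw undoes antidifferentiation here, G(w) must give back the stated G'(w).
A general antiderivative is 5 \sin{\left(w^{2} \right)} + C.
The condition gives C = \frac{1}{2} - (0) = \frac{1}{2}.
So G(w) = 5 \sin{\left(w^{2} \right)} + \frac{1}{2}.
Check: d/dw[5 \sin{\left(w^{2} \right)} + \frac{1}{2}] = 10 w \cos{\left(w^{2} \right)} = G'(w).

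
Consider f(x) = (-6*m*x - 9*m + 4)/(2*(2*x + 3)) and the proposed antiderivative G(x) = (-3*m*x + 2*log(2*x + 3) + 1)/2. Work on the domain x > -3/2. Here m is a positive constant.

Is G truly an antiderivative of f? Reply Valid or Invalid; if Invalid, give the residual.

d/dx[G] = (-6*m*x - 9*m + 4)/(4*x + 6)
This equals f(x) exactly, so the claim holds.

Valid - the claim checks out under differentiation.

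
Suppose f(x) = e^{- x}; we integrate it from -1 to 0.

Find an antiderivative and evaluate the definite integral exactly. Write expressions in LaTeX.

Antiderivative: F(x) = - e^{- x}; value = -1 + e

Since d/dx undoes antidifferentiation here, F'(x) = f(x) is required of F(x).
F(x) = - e^{- x} is an antiderivative of f.
Check: d/dx[- e^{- x}] = e^{- x} = f(x).
F(0) = -1; F(-1) = - e.
Integral = F(0) - F(-1) = -1 + e.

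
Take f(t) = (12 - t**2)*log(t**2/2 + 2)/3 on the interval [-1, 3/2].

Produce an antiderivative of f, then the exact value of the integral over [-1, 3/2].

A candidate is checked by its d/dt: the result must match f(t).
F(t) = -t**3*log(t**2/2 + 2)/9 + 2*t**3/27 + 4*t*log(t**2/2 + 2) - 80*t/9 + 160*atan(t/2)/9 is an antiderivative of f.
Check: d/dt[-t**3*log(t**2/2 + 2)/9 + 2*t**3/27 + 4*t*log(t**2/2 + 2) - 80*t/9 + 160*atan(t/2)/9] = -t**2*log(t**2/2 + 2)/3 + 4*log(t**2/2 + 2), which equals f(t).
F(3/2) = -157/12 + 45*log(25/8)/8 + 160*atan(3/4)/9; F(-1) = -160*atan(1/2)/9 - 35*log(5/2)/9 + 238/27.
Integral = F(3/2) - F(-1) = -2365/108 + 35*log(5/2)/9 + 45*log(25/8)/8 + 160*atan(1/2)/9 + 160*atan(3/4)/9.

Antiderivative: F(t) = -t**3*log(t**2/2 + 2)/9 + 2*t**3/27 + 4*t*log(t**2/2 + 2) - 80*t/9 + 160*atan(t/2)/9; value = -2365/108 + 35*log(5/2)/9 + 45*log(25/8)/8 + 160*atan(1/2)/9 + 160*atan(3/4)/9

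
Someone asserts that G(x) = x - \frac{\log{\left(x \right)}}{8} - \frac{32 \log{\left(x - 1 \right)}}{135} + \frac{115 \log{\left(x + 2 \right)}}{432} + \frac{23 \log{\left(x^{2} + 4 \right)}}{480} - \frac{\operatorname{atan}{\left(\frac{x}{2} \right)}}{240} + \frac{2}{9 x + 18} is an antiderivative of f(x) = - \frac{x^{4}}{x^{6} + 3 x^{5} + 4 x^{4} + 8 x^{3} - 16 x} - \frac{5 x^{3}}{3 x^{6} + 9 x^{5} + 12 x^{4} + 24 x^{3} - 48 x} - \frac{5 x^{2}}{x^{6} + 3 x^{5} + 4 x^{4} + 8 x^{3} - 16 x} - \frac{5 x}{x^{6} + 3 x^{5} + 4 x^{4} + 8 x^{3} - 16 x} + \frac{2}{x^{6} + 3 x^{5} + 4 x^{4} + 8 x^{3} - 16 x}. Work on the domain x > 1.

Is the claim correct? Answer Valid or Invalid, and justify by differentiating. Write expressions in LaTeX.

Invalid: d/dx[G] - f = 1, which is not 0.

d/dx[G] = \frac{3 x^{6} + 9 x^{5} + 9 x^{4} + 19 x^{3} - 15 x^{2} - 63 x + 6}{3 x^{6} + 9 x^{5} + 12 x^{4} + 24 x^{3} - 48 x}
d/dx[G] - f(x) = 1 != 0.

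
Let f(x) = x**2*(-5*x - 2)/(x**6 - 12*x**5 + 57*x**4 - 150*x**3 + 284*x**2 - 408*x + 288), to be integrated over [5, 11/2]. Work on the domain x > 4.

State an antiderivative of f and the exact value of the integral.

The denominator factors as (x - 4)*(x - 3)**2*(x - 2)*(x**2 + 4); partial fractions split f into directly integrable pieces: -2*(32*x + 83)/(845*(x**2 + 4)) + 3/(x - 2) + 993/(169*(x - 3)) + 153/(13*(x - 3)**2) - 44/(5*(x - 4)).
F(x) = (-7436*(x - 3)*log(x - 4) + 4965*(x - 3)*log(x - 3) + 2535*(x - 3)*log(x - 2) - 32*(x - 3)*log(x**2 + 4) - 83*(x - 3)*atan(x/2) - 9945)/(845*(x - 3)) is an antiderivative of f.
Check: d/dx[(-7436*(x - 3)*log(x - 4) + 4965*(x - 3)*log(x - 3) + 2535*(x - 3)*log(x - 2) - 32*(x - 3)*log(x**2 + 4) - 83*(x - 3)*atan(x/2) - 9945)/(845*(x - 3))] = (-5*x**3 - 2*x**2)/(x**6 - 12*x**5 + 57*x**4 - 150*x**3 + 284*x**2 - 408*x + 288), which equals f(x).
F(11/2) = -306/65 - 44*log(3/2)/5 - 32*log(137/4)/845 - 83*atan(11/4)/845 + 3*log(7/2) + 993*log(5/2)/169; F(5) = -153/26 - 32*log(29)/845 - 83*atan(5/2)/845 + 3*log(3) + 993*log(2)/169.
Integral = F(11/2) - F(5) = -993*log(2)/169 - 44*log(3/2)/5 - 3*log(3) - 32*log(137/4)/845 - 83*atan(11/4)/845 + 83*atan(5/2)/845 + 32*log(29)/845 + 153/130 + 3*log(7/2) + 993*log(5/2)/169.

Antiderivative: F(x) = (-7436*(x - 3)*log(x - 4) + 4965*(x - 3)*log(x - 3) + 2535*(x - 3)*log(x - 2) - 32*(x - 3)*log(x**2 + 4) - 83*(x - 3)*atan(x/2) - 9945)/(845*(x - 3)); value = -993*log(2)/169 - 44*log(3/2)/5 - 3*log(3) - 32*log(137/4)/845 - 83*atan(11/4)/845 + 83*atan(5/2)/845 + 32*log(29)/845 + 153/130 + 3*log(7/2) + 993*log(5/2)/169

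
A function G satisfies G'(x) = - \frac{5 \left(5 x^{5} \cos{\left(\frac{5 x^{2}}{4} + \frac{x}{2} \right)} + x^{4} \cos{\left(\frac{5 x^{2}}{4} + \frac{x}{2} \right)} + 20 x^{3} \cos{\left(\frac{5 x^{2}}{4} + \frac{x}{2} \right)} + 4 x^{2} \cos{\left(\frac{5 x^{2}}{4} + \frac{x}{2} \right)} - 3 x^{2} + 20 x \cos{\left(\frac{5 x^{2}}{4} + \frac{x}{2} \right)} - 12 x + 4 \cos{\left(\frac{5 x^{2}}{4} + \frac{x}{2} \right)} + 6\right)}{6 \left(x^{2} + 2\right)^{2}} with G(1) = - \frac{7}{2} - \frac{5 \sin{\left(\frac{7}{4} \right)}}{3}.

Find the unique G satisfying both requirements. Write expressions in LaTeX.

The proposed G(x) is checked by its d/dx: the result must match the given G'(x).
A general antiderivative is \frac{- \frac{5 x}{2} - 5}{x^{2} + 2} - \frac{5 \sin{\left(\frac{5 x^{2}}{4} + \frac{x}{2} \right)}}{3} + C.
The condition gives C = - \frac{7}{2} - \frac{5 \sin{\left(\frac{7}{4} \right)}}{3} - (- \frac{5}{2} - \frac{5 \sin{\left(\frac{7}{4} \right)}}{3}) = -1.
So G(x) = - \frac{10 x^{2} \sin{\left(\frac{5 x^{2}}{4} + \frac{x}{2} \right)} + 6 x^{2} + 15 x + 20 \sin{\left(\frac{5 x^{2}}{4} + \frac{x}{2} \right)} + 42}{6 \left(x^{2} + 2\right)}.
Check: d/dx[- \frac{10 x^{2} \sin{\left(\frac{5 x^{2}}{4} + \frac{x}{2} \right)} + 6 x^{2} + 15 x + 20 \sin{\left(\frac{5 x^{2}}{4} + \frac{x}{2} \right)} + 42}{6 \left(x^{2} + 2\right)}] = \frac{- 25 x^{5} \cos{\left(\frac{5 x^{2}}{4} + \frac{x}{2} \right)} - 5 x^{4} \cos{\left(\frac{5 x^{2}}{4} + \frac{x}{2} \right)} - 100 x^{3} \cos{\left(\frac{5 x^{2}}{4} + \frac{x}{2} \right)} - 20 x^{2} \cos{\left(\frac{5 x^{2}}{4} + \frac{x}{2} \right)} + 15 x^{2} - 100 x \cos{\left(\frac{5 x^{2}}{4} + \frac{x}{2} \right)} + 60 x - 20 \cos{\left(\frac{5 x^{2}}{4} + \frac{x}{2} \right)} - 30}{6 x^{4} + 24 x^{2} + 24}, which equals G'(x).

G(x) = - \frac{10 x^{2} \sin{\left(\frac{5 x^{2}}{4} + \frac{x}{2} \right)} + 6 x^{2} + 15 x + 20 \sin{\left(\frac{5 x^{2}}{4} + \frac{x}{2} \right)} + 42}{6 \left(x^{2} + 2\right)}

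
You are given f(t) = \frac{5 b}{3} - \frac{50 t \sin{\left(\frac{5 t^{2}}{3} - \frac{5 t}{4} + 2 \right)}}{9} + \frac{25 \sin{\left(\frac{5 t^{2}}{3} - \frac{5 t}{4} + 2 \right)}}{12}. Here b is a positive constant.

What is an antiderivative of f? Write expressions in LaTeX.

Integrate term by term and add the pieces.
Check: d/dt[\frac{5 b t}{3} + \frac{5 \cos{\left(\frac{5 t^{2}}{3} - \frac{5 t}{4} + 2 \right)}}{3}] = \frac{5 b}{3} - \frac{50 t \sin{\left(\frac{5 t^{2}}{3} - \frac{5 t}{4} + 2 \right)}}{9} + \frac{25 \sin{\left(\frac{5 t^{2}}{3} - \frac{5 t}{4} + 2 \right)}}{12} = f(t).

An antiderivative is F(t) = \frac{5 b t}{3} + \frac{5 \cos{\left(\frac{5 t^{2}}{3} - \frac{5 t}{4} + 2 \right)}}{3}.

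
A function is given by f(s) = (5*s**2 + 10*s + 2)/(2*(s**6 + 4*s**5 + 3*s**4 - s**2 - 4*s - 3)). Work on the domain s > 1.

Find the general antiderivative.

Factor the denominator (2*(s - 1)*(s + 1)**2*(s + 3)*(s**2 + 1)) and decompose: f = -(16*s + 17)/(40*(s**2 + 1)) - 17/(320*(s + 3)) + 3/(16*(s + 1)) + 3/(16*(s + 1)**2) + 17/(64*(s - 1)); each piece integrates to a log, atan, or power term.
Check: d/ds[17*log(s - 1)/64 + 3*log(s + 1)/16 - 17*log(s + 3)/320 - log(s**2 + 1)/5 - 17*atan(s)/40 - 3/(16*s + 16)] = (5*s**2 + 10*s + 2)/(2*s**6 + 8*s**5 + 6*s**4 - 2*s**2 - 8*s - 6), which equals f(s).

F(s) = 17*log(s - 1)/64 + 3*log(s + 1)/16 - 17*log(s + 3)/320 - log(s**2 + 1)/5 - 17*atan(s)/40 - 3/(16*s + 16) + C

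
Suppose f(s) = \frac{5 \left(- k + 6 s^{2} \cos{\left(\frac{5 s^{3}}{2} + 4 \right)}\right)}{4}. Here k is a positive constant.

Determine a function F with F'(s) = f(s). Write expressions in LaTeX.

An antiderivative is F(s) = \frac{- 5 k s + 4 \sin{\left(\frac{5 s^{3}}{2} + 4 \right)}}{4}.

Any candidate F(s) must reproduce f(s) exactly when differentiated.
Check: d/ds[\frac{- 5 k s + 4 \sin{\left(\frac{5 s^{3}}{2} + 4 \right)}}{4}] = - \frac{5 k}{4} + \frac{15 s^{2} \cos{\left(\frac{5 s^{3}}{2} + 4 \right)}}{2}, which equals f(s).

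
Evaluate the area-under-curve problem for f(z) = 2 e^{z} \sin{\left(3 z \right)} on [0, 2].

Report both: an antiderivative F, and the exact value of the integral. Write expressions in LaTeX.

Whatever form F(z) takes, F'(z) = f(z) is non-negotiable.
F(z) = \frac{e^{z} \sin{\left(3 z \right)}}{5} - \frac{3 e^{z} \cos{\left(3 z \right)}}{5} is an antiderivative of f.
Check: d/dz[\frac{e^{z} \sin{\left(3 z \right)}}{5} - \frac{3 e^{z} \cos{\left(3 z \right)}}{5}] = 2 e^{z} \sin{\left(3 z \right)} = f(z).
F(2) = - \frac{3 e^{2} \cos{\left(6 \right)}}{5} + \frac{e^{2} \sin{\left(6 \right)}}{5}; F(0) = - \frac{3}{5}.
Integral = F(2) - F(0) = - \frac{3 e^{2} \cos{\left(6 \right)}}{5} + \frac{e^{2} \sin{\left(6 \right)}}{5} + \frac{3}{5}.

Antiderivative: F(z) = \frac{e^{z} \sin{\left(3 z \right)}}{5} - \frac{3 e^{z} \cos{\left(3 z \right)}}{5}; value = - \frac{3 e^{2} \cos{\left(6 \right)}}{5} + \frac{e^{2} \sin{\left(6 \right)}}{5} + \frac{3}{5}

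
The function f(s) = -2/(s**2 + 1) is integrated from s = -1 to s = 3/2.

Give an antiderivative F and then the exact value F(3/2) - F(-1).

Antiderivative: F(s) = -2*atan(s); value = -2*atan(3/2) - pi/2

For F(s) to be correct the identity F'(s) - f(s) = 0 must hold.
F(s) = -2*atan(s) is an antiderivative of f.
Check: d/ds[-2*atan(s)] = -2/(s**2 + 1) = f(s).
F(3/2) = -2*atan(3/2); F(-1) = pi/2.
Integral = F(3/2) - F(-1) = -2*atan(3/2) - pi/2.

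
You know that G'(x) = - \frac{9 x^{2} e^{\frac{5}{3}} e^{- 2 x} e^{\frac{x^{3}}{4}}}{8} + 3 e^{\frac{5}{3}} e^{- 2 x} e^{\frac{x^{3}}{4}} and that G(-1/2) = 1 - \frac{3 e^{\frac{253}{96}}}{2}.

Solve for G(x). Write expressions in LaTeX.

G(x) = \frac{2 - 3 e^{\frac{x^{3}}{4} - 2 x + \frac{5}{3}}}{2}

G'(x) matches the chain-rule pattern g'(h)*h' with inner function h(x) = \frac{x^{3}}{4} - 2 x + \frac{5}{3}; substituting u = h(x) collapses the integral.
A general antiderivative is - \frac{3 e^{\frac{x^{3}}{4} - 2 x + \frac{5}{3}}}{2} + C.
The condition gives C = 1 - \frac{3 e^{\frac{253}{96}}}{2} - (- \frac{3 e^{\frac{253}{96}}}{2}) = 1.
So G(x) = \frac{2 - 3 e^{\frac{x^{3}}{4} - 2 x + \frac{5}{3}}}{2}.
Check: d/dx[\frac{2 - 3 e^{\frac{x^{3}}{4} - 2 x + \frac{5}{3}}}{2}] = - \frac{9 x^{2} e^{\frac{5}{3}} e^{- 2 x} e^{\frac{x^{3}}{4}}}{8} + 3 e^{\frac{5}{3}} e^{- 2 x} e^{\frac{x^{3}}{4}} = G'(x).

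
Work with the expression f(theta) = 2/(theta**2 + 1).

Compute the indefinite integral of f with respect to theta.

F(theta) = 2*atan(theta) + C

Check any antiderivative F(theta) by computing F'(theta) and comparing it with f(theta).
Check: d/dtheta[2*atan(theta)] = 2/(theta**2 + 1) = f(theta).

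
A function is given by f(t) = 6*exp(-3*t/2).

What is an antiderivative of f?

An antiderivative is F(t) = -4*exp(-3*t/2).

Any candidate F(t) must reproduce f(t) exactly when differentiated.
Check: d/dt[-4*exp(-3*t/2)] = 6*exp(-3*t/2) = f(t).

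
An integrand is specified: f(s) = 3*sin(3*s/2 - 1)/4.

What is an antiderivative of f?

For F(s) to be correct the identity F'(s) - f(s) = 0 must hold.
Check: d/ds[-cos(3*s/2 - 1)/2] = 3*sin(3*s/2 - 1)/4 = f(s).

An antiderivative is F(s) = -cos(3*s/2 - 1)/2.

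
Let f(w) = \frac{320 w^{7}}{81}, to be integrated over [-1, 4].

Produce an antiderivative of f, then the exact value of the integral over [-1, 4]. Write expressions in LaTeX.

A first test for any F(w): its w-derivative must equal f(w) identically.
F(w) = \frac{40 w^{8}}{81} is an antiderivative of f.
Check: d/dw[\frac{40 w^{8}}{81}] = \frac{320 w^{7}}{81} = f(w).
F(4) = \frac{2621440}{81}; F(-1) = \frac{40}{81}.
Integral = F(4) - F(-1) = \frac{873800}{27}.

Antiderivative: F(w) = \frac{40 w^{8}}{81}; value = \frac{873800}{27}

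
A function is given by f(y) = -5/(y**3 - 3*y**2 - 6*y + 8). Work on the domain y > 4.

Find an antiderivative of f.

The denominator factors as (y - 4)*(y - 1)*(y + 2); partial fractions split f into directly integrable pieces: -5/(18*(y + 2)) + 5/(9*(y - 1)) - 5/(18*(y - 4)).
Check: d/dy[5*log(y - 1)/9 - 5*log(y**2 - 2*y - 8)/18] = -5/(y**3 - 3*y**2 - 6*y + 8) = f(y).

An antiderivative is F(y) = 5*log(y - 1)/9 - 5*log(y**2 - 2*y - 8)/18.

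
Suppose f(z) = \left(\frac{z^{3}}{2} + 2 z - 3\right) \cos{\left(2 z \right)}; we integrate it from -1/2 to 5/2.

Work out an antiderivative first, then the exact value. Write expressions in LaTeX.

Since d/dz undoes antidifferentiation here, F'(z) = f(z) is required of F(z).
F(z) = \frac{4 z^{3} \sin{\left(2 z \right)} + 6 z^{2} \cos{\left(2 z \right)} + 10 z \sin{\left(2 z \right)} - 24 \sin{\left(2 z \right)} + 5 \cos{\left(2 z \right)}}{16} is an antiderivative of f.
Check: d/dz[\frac{4 z^{3} \sin{\left(2 z \right)} + 6 z^{2} \cos{\left(2 z \right)} + 10 z \sin{\left(2 z \right)} - 24 \sin{\left(2 z \right)} + 5 \cos{\left(2 z \right)}}{16}] = \frac{z^{3} \cos{\left(2 z \right)}}{2} + 2 z \cos{\left(2 z \right)} - 3 \cos{\left(2 z \right)}, which equals f(z).
F(5/2) = \frac{127 \sin{\left(5 \right)}}{32} + \frac{85 \cos{\left(5 \right)}}{32}; F(-1/2) = \frac{13 \cos{\left(1 \right)}}{32} + \frac{59 \sin{\left(1 \right)}}{32}.
Integral = F(5/2) - F(-1/2) = \frac{127 \sin{\left(5 \right)}}{32} - \frac{59 \sin{\left(1 \right)}}{32} - \frac{13 \cos{\left(1 \right)}}{32} + \frac{85 \cos{\left(5 \right)}}{32}.

Antiderivative: F(z) = \frac{4 z^{3} \sin{\left(2 z \right)} + 6 z^{2} \cos{\left(2 z \right)} + 10 z \sin{\left(2 z \right)} - 24 \sin{\left(2 z \right)} + 5 \cos{\left(2 z \right)}}{16}; value = \frac{127 \sin{\left(5 \right)}}{32} - \frac{59 \sin{\left(1 \right)}}{32} - \frac{13 \cos{\left(1 \right)}}{32} + \frac{85 \cos{\left(5 \right)}}{32}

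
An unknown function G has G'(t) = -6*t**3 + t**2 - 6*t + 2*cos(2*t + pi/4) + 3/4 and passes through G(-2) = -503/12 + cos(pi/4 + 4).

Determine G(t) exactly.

Integrate term by term and add the pieces.
A general antiderivative is -3*t**4/2 + t**3/3 - 3*t**2 + 3*t/4 + sin(2*t + pi/4) - 3/4 + C.
The condition gives C = -503/12 + cos(pi/4 + 4) - (-491/12 + cos(pi/4 + 4)) = -1.
So G(t) = (-18*t**4 + 4*t**3 - 36*t**2 + 9*t + 12*sin(2*t + pi/4) - 21)/12.
Check: d/dt[(-18*t**4 + 4*t**3 - 36*t**2 + 9*t + 12*sin(2*t + pi/4) - 21)/12] = -6*t**3 + t**2 - 6*t + 2*cos(2*t + pi/4) + 3/4 = G'(t).

G(t) = (-18*t**4 + 4*t**3 - 36*t**2 + 9*t + 12*sin(2*t + pi/4) - 21)/12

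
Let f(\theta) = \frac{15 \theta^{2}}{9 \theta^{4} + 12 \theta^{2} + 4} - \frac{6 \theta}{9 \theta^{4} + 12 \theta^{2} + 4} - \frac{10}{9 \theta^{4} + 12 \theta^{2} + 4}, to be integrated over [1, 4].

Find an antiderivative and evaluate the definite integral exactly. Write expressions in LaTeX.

Antiderivative: F(\theta) = - \frac{5 \theta - 1}{3 \theta^{2} + 2}; value = \frac{21}{50}

f has the shape u'v + uv' for u = \frac{1}{\frac{3 \theta^{2}}{2} + 1} and v = \frac{1}{2} - \frac{5 \theta}{2} — it is the derivative of the product u*v.
F(\theta) = - \frac{5 \theta - 1}{3 \theta^{2} + 2} is an antiderivative of f.
Check: d/d\theta[- \frac{5 \theta - 1}{3 \theta^{2} + 2}] = \frac{15 \theta^{2} - 6 \theta - 10}{9 \theta^{4} + 12 \theta^{2} + 4}, which equals f(\theta).
F(4) = - \frac{19}{50}; F(1) = - \frac{4}{5}.
Integral = F(4) - F(1) = \frac{21}{50}.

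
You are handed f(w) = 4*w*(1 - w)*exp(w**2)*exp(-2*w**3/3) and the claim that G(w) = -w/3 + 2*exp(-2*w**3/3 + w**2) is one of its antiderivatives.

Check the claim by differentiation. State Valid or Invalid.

Invalid: d/dw[G] - f = -1/3, which is not 0.

d/dw[G] = -4*w**2*exp(w**2)*exp(-2*w**3/3) + 4*w*exp(w**2)*exp(-2*w**3/3) - 1/3
d/dw[G] - f(w) = -1/3 != 0.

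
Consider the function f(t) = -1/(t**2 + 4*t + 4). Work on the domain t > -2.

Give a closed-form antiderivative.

An antiderivative is F(t) = 1/(t + 2).

Since d/dt undoes antidifferentiation here, F'(t) = f(t) is required of F(t).
Check: d/dt[1/(t + 2)] = -1/(t**2 + 4*t + 4) = f(t).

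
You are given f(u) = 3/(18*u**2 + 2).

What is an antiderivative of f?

Whatever form F(u) takes, F'(u) = f(u) is non-negotiable.
Check: d/du[atan(3*u)/2] = 3/(18*u**2 + 2) = f(u).

An antiderivative is F(u) = atan(3*u)/2.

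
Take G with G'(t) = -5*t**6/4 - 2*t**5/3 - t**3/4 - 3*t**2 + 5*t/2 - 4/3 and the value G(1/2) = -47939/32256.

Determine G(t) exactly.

G(t) = (-180*t**7 - 112*t**6 - 63*t**4 - 1008*t**3 + 1260*t**2 - 1344*t - 1008)/1008

Integrate term by term and add the pieces.
A general antiderivative is -5*t**7/28 - t**6/9 - t**4/16 - t**3 + 5*t**2/4 - 4*t/3 + C.
The condition gives C = -47939/32256 - (-15683/32256) = -1.
So G(t) = (-180*t**7 - 112*t**6 - 63*t**4 - 1008*t**3 + 1260*t**2 - 1344*t - 1008)/1008.
Check: d/dt[(-180*t**7 - 112*t**6 - 63*t**4 - 1008*t**3 + 1260*t**2 - 1344*t - 1008)/1008] = -5*t**6/4 - 2*t**5/3 - t**3/4 - 3*t**2 + 5*t/2 - 4/3 = G'(t).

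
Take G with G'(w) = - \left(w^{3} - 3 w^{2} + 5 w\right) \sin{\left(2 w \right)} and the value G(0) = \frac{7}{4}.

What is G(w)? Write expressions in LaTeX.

G(w) = \frac{4 w^{3} \cos{\left(2 w \right)} - 6 w^{2} \sin{\left(2 w \right)} - 12 w^{2} \cos{\left(2 w \right)} + 12 w \sin{\left(2 w \right)} + 14 w \cos{\left(2 w \right)} - 7 \sin{\left(2 w \right)} + 6 \cos{\left(2 w \right)} + 8}{8}

Recover the given G'(w) by differentiating a candidate G(w); any mismatch rules it out.
A general antiderivative is \frac{w^{3} \cos{\left(2 w \right)}}{2} - \frac{3 w^{2} \sin{\left(2 w \right)}}{4} - \frac{3 w^{2} \cos{\left(2 w \right)}}{2} + \frac{3 w \sin{\left(2 w \right)}}{2} + \frac{7 w \cos{\left(2 w \right)}}{4} - \frac{7 \sin{\left(2 w \right)}}{8} + \frac{3 \cos{\left(2 w \right)}}{4} + C.
The condition gives C = \frac{7}{4} - (\frac{3}{4}) = 1.
So G(w) = \frac{4 w^{3} \cos{\left(2 w \right)} - 6 w^{2} \sin{\left(2 w \right)} - 12 w^{2} \cos{\left(2 w \right)} + 12 w \sin{\left(2 w \right)} + 14 w \cos{\left(2 w \right)} - 7 \sin{\left(2 w \right)} + 6 \cos{\left(2 w \right)} + 8}{8}.
Check: d/dw[\frac{4 w^{3} \cos{\left(2 w \right)} - 6 w^{2} \sin{\left(2 w \right)} - 12 w^{2} \cos{\left(2 w \right)} + 12 w \sin{\left(2 w \right)} + 14 w \cos{\left(2 w \right)} - 7 \sin{\left(2 w \right)} + 6 \cos{\left(2 w \right)} + 8}{8}] = - w^{3} \sin{\left(2 w \right)} + 3 w^{2} \sin{\left(2 w \right)} - 5 w \sin{\left(2 w \right)}, which equals G'(w).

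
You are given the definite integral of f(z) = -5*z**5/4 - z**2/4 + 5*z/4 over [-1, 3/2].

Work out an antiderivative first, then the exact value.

Antiderivative: F(z) = -5*z**6/24 - z**3/12 + 5*z**2/8; value = -895/512

The integrand splits into summands that can be handled one at a time.
F(z) = -5*z**6/24 - z**3/12 + 5*z**2/8 is an antiderivative of f.
Check: d/dz[-5*z**6/24 - z**3/12 + 5*z**2/8] = -5*z**5/4 - z**2/4 + 5*z/4 = f(z).
F(3/2) = -639/512; F(-1) = 1/2.
Integral = F(3/2) - F(-1) = -895/512.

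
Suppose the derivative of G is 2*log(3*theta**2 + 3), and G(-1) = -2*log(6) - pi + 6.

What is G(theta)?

G(theta) = 2*theta*log(3*theta**2 + 3) - 4*theta + 4*atan(theta) + 2

Recover the given G'(theta) by differentiating a candidate G(theta); any mismatch rules it out.
A general antiderivative is 2*theta*log(3*theta**2 + 3) - 4*theta + 4*atan(theta) + C.
The condition gives C = -2*log(6) - pi + 6 - (-2*log(6) - pi + 4) = 2.
So G(theta) = 2*theta*log(3*theta**2 + 3) - 4*theta + 4*atan(theta) + 2.
Check: d/dtheta[2*theta*log(3*theta**2 + 3) - 4*theta + 4*atan(theta) + 2] = 2*log(theta**2 + 1) + 2*log(3), which equals G'(theta).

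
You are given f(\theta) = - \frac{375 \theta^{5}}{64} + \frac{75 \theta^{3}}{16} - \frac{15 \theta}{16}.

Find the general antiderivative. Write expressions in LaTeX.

F(\theta) = - \frac{\left(\frac{5 \theta^{2}}{4} - \frac{1}{2}\right)^{3}}{2} + C

f matches the chain-rule pattern g'(h)*h' with inner function h(\theta) = \frac{5 \theta^{2}}{4} - \frac{1}{2}; substituting u = h(\theta) collapses the integral.
Check: d/d\theta[- \frac{\left(\frac{5 \theta^{2}}{4} - \frac{1}{2}\right)^{3}}{2}] = - \frac{375 \theta^{5}}{64} + \frac{75 \theta^{3}}{16} - \frac{15 \theta}{16} = f(\theta).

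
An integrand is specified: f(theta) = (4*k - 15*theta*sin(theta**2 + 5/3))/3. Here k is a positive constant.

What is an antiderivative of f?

For F(theta) to be correct the identity F'(theta) - f(theta) = 0 must hold.
Check: d/dtheta[(8*k*theta + 15*cos(theta**2 + 5/3))/6] = 4*k/3 - 5*theta*sin(theta**2 + 5/3), which equals f(theta).

An antiderivative is F(theta) = (8*k*theta + 15*cos(theta**2 + 5/3))/6.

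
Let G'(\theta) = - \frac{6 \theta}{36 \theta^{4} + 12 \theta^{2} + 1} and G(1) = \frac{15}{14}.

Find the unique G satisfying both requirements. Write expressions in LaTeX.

G(\theta) = \frac{12 \theta^{2} + 3}{12 \theta^{2} + 2}

The substitution u = 3 \theta^{2} + \frac{1}{2} works: G'(\theta) is exactly (dG/du)*(du/d\theta) for that inner function.
A general antiderivative is \frac{1}{4 \left(3 \theta^{2} + \frac{1}{2}\right)} + C.
The condition gives C = \frac{15}{14} - (\frac{1}{14}) = 1.
So G(\theta) = \frac{12 \theta^{2} + 3}{12 \theta^{2} + 2}.
Check: d/d\theta[\frac{12 \theta^{2} + 3}{12 \theta^{2} + 2}] = - \frac{6 \theta}{36 \theta^{4} + 12 \theta^{2} + 1} = G'(\theta).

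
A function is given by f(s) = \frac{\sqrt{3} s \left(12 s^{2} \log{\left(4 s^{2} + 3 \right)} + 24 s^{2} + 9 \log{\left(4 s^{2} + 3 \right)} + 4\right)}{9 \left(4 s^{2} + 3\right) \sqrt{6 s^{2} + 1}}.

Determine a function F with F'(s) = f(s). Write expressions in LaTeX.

Recognize the product-rule pattern: f = u'v + uv' with u = \frac{\sqrt{2 s^{2} + \frac{1}{3}}}{6}, v = \log{\left(4 s^{2} + 3 \right)}, so integration by parts undoes it.
Check: d/ds[\frac{\sqrt{3} \sqrt{6 s^{2} + 1} \log{\left(4 s^{2} + 3 \right)}}{18}] = \frac{12 \sqrt{3} s^{3} \log{\left(4 s^{2} + 3 \right)} + 24 \sqrt{3} s^{3} + 9 \sqrt{3} s \log{\left(4 s^{2} + 3 \right)} + 4 \sqrt{3} s}{36 s^{2} \sqrt{6 s^{2} + 1} + 27 \sqrt{6 s^{2} + 1}}, which equals f(s).

An antiderivative is F(s) = \frac{\sqrt{3} \sqrt{6 s^{2} + 1} \log{\left(4 s^{2} + 3 \right)}}{18}.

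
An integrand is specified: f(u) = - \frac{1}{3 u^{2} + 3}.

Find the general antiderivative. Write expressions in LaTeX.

F(u) = - \frac{\operatorname{atan}{\left(u \right)}}{3} + C

For F(u) to be correct the identity F'(u) - f(u) = 0 must hold.
Check: d/du[- \frac{\operatorname{atan}{\left(u \right)}}{3}] = - \frac{1}{3 u^{2} + 3} = f(u).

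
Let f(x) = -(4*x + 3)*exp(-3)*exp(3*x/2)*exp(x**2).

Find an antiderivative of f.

Recognize the product-rule pattern: f = u'v + uv' with u = -2*exp(3*x/2), v = exp(x**2 - 3), so integration by parts undoes it.
Check: d/dx[-2*exp(3*x/2)*exp(x**2 - 3)] = -4*x*exp(-3)*exp(3*x/2)*exp(x**2) - 3*exp(-3)*exp(3*x/2)*exp(x**2), which equals f(x).

An antiderivative is F(x) = -2*exp(3*x/2)*exp(x**2 - 3).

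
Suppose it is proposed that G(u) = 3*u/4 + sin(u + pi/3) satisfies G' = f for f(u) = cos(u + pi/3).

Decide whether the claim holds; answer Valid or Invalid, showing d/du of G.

Invalid: d/du[G] - f = 3/4, which is not 0.

d/du[G] = cos(u + pi/3) + 3/4
d/du[G] - f(u) = 3/4 != 0.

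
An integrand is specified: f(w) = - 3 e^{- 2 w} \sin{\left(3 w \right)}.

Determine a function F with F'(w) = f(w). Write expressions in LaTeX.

Since d/dw undoes antidifferentiation here, F'(w) = f(w) is required of F(w).
Check: d/dw[\frac{3 \left(2 \sin{\left(3 w \right)} + 3 \cos{\left(3 w \right)}\right) e^{- 2 w}}{13}] = - 3 e^{- 2 w} \sin{\left(3 w \right)} = f(w).

An antiderivative is F(w) = \frac{3 \left(2 \sin{\left(3 w \right)} + 3 \cos{\left(3 w \right)}\right) e^{- 2 w}}{13}.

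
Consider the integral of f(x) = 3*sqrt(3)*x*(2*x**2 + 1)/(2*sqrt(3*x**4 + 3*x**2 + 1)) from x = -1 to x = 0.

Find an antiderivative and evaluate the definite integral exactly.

f matches the chain-rule pattern g'(h)*h' with inner function h(x) = x**4 + x**2 + 1/3; substituting u = h(x) collapses the integral.
F(x) = sqrt(3)*sqrt(3*x**4 + 3*x**2 + 1)/2 is an antiderivative of f.
Check: d/dx[sqrt(3)*sqrt(3*x**4 + 3*x**2 + 1)/2] = (6*sqrt(3)*x**3 + 3*sqrt(3)*x)/(2*sqrt(3*x**4 + 3*x**2 + 1)), which equals f(x).
F(0) = sqrt(3)/2; F(-1) = sqrt(21)/2.
Integral = F(0) - F(-1) = -sqrt(21)/2 + sqrt(3)/2.

Antiderivative: F(x) = sqrt(3)*sqrt(3*x**4 + 3*x**2 + 1)/2; value = -sqrt(21)/2 + sqrt(3)/2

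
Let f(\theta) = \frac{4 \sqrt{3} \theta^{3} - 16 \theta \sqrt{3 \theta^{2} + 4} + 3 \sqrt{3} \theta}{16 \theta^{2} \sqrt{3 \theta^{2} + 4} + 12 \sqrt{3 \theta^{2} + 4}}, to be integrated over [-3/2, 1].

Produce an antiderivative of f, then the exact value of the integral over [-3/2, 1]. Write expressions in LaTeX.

Whatever form F(\theta) takes, F'(\theta) = f(\theta) is non-negotiable.
F(\theta) = \frac{\sqrt{3} \sqrt{3 \theta^{2} + 4} - 6 \log{\left(4 \theta^{2} + 3 \right)}}{12} is an antiderivative of f.
Check: d/d\theta[\frac{\sqrt{3} \sqrt{3 \theta^{2} + 4} - 6 \log{\left(4 \theta^{2} + 3 \right)}}{12}] = \frac{4 \sqrt{3} \theta^{3} - 16 \theta \sqrt{3 \theta^{2} + 4} + 3 \sqrt{3} \theta}{16 \theta^{2} \sqrt{3 \theta^{2} + 4} + 12 \sqrt{3 \theta^{2} + 4}} = f(\theta).
F(1) = - \frac{\log{\left(7 \right)}}{2} + \frac{\sqrt{21}}{12}; F(-3/2) = - \frac{\log{\left(12 \right)}}{2} + \frac{\sqrt{129}}{24}.
Integral = F(1) - F(-3/2) = - \frac{\log{\left(7 \right)}}{2} - \frac{\sqrt{129}}{24} + \frac{\sqrt{21}}{12} + \frac{\log{\left(12 \right)}}{2}.

Antiderivative: F(\theta) = \frac{\sqrt{3} \sqrt{3 \theta^{2} + 4} - 6 \log{\left(4 \theta^{2} + 3 \right)}}{12}; value = - \frac{\log{\left(7 \right)}}{2} - \frac{\sqrt{129}}{24} + \frac{\sqrt{21}}{12} + \frac{\log{\left(12 \right)}}{2}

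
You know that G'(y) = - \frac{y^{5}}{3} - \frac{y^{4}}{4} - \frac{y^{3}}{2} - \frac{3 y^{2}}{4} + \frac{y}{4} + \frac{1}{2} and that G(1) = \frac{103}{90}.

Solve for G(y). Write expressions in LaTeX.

Integrate term by term and add the pieces.
A general antiderivative is - \frac{y^{6}}{18} - \frac{y^{5}}{20} - \frac{y^{4}}{8} - \frac{y^{3}}{4} + \frac{y^{2}}{8} + \frac{y}{2} + C.
The condition gives C = \frac{103}{90} - (\frac{13}{90}) = 1.
So G(y) = - \frac{20 y^{6} + 18 y^{5} + 45 y^{4} + 90 y^{3} - 45 y^{2} - 180 y - 360}{360}.
Check: d/dy[- \frac{20 y^{6} + 18 y^{5} + 45 y^{4} + 90 y^{3} - 45 y^{2} - 180 y - 360}{360}] = - \frac{y^{5}}{3} - \frac{y^{4}}{4} - \frac{y^{3}}{2} - \frac{3 y^{2}}{4} + \frac{y}{4} + \frac{1}{2} = G'(y).

G(y) = - \frac{20 y^{6} + 18 y^{5} + 45 y^{4} + 90 y^{3} - 45 y^{2} - 180 y - 360}{360}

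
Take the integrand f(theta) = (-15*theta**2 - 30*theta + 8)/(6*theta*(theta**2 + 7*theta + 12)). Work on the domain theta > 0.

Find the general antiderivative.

Factor the denominator (6*theta*(theta + 3)*(theta + 4)) and decompose: f = -14/(3*(theta + 4)) + 37/(18*(theta + 3)) + 1/(9*theta); each piece integrates to a log, atan, or power term.
Check: d/dtheta[(2*log(theta) + 37*log(theta + 3) - 84*log(theta + 4))/18] = (-15*theta**2 - 30*theta + 8)/(6*theta**3 + 42*theta**2 + 72*theta), which equals f(theta).

F(theta) = (2*log(theta) + 37*log(theta + 3) - 84*log(theta + 4))/18 + C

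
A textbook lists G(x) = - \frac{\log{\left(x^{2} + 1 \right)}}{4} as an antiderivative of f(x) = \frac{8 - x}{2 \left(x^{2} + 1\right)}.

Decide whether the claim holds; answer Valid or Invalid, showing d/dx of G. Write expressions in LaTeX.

Invalid: d/dx[G] - f = - \frac{4}{x^{2} + 1}, which is not 0.

d/dx[G] = - \frac{x}{2 x^{2} + 2}
d/dx[G] - f(x) = - \frac{4}{x^{2} + 1} != 0.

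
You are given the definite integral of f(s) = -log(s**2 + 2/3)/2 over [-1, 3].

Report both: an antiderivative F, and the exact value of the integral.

For F(s) to be correct the identity F'(s) - f(s) = 0 must hold.
F(s) = -s*log(s**2 + 2/3)/2 + s - sqrt(6)*atan(sqrt(6)*s/2)/3 is an antiderivative of f.
Check: d/ds[-s*log(s**2 + 2/3)/2 + s - sqrt(6)*atan(sqrt(6)*s/2)/3] = -log(s**2 + 2/3)/2 = f(s).
F(3) = -3*log(29/3)/2 - sqrt(6)*atan(3*sqrt(6)/2)/3 + 3; F(-1) = -1 + log(5/3)/2 + sqrt(6)*atan(sqrt(6)/2)/3.
Integral = F(3) - F(-1) = -3*log(29/3)/2 - sqrt(6)*atan(3*sqrt(6)/2)/3 - sqrt(6)*atan(sqrt(6)/2)/3 - log(5/3)/2 + 4.

Antiderivative: F(s) = -s*log(s**2 + 2/3)/2 + s - sqrt(6)*atan(sqrt(6)*s/2)/3; value = -3*log(29/3)/2 - sqrt(6)*atan(3*sqrt(6)/2)/3 - sqrt(6)*atan(sqrt(6)/2)/3 - log(5/3)/2 + 4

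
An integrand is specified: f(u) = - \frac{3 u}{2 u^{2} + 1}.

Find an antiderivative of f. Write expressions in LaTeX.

The substitution w = 2 u^{2} + 1 works: f is exactly (dF/dw)*(dw/du) for that inner function.
Check: d/du[- \frac{3 \log{\left(2 u^{2} + 1 \right)}}{4}] = - \frac{3 u}{2 u^{2} + 1} = f(u).

An antiderivative is F(u) = - \frac{3 \log{\left(2 u^{2} + 1 \right)}}{4}.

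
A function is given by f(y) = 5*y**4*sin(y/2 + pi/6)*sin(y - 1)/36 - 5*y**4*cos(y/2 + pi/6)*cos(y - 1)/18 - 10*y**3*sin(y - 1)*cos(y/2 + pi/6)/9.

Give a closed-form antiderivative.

An antiderivative is F(y) = -5*y**4*sin(y - 1)*cos(y/2 + pi/6)/18.

Integrate term by term and add the pieces.
Check: d/dy[-5*y**4*sin(y - 1)*cos(y/2 + pi/6)/18] = 5*y**4*sin(y/2 + pi/6)*sin(y - 1)/36 - 5*y**4*cos(y/2 + pi/6)*cos(y - 1)/18 - 10*y**3*sin(y - 1)*cos(y/2 + pi/6)/9 = f(y).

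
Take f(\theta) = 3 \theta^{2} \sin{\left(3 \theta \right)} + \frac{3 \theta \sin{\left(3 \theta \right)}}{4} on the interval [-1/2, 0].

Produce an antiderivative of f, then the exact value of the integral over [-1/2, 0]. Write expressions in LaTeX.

Antiderivative: F(\theta) = \frac{- 36 \theta^{2} \cos{\left(3 \theta \right)} + 24 \theta \sin{\left(3 \theta \right)} - 9 \theta \cos{\left(3 \theta \right)} + 3 \sin{\left(3 \theta \right)} + 8 \cos{\left(3 \theta \right)}}{36}; value = - \frac{\sin{\left(\frac{3}{2} \right)}}{4} - \frac{7 \cos{\left(\frac{3}{2} \right)}}{72} + \frac{2}{9}

Integrate term by term and add the pieces.
F(\theta) = \frac{- 36 \theta^{2} \cos{\left(3 \theta \right)} + 24 \theta \sin{\left(3 \theta \right)} - 9 \theta \cos{\left(3 \theta \right)} + 3 \sin{\left(3 \theta \right)} + 8 \cos{\left(3 \theta \right)}}{36} is an antiderivative of f.
Check: d/d\theta[\frac{- 36 \theta^{2} \cos{\left(3 \theta \right)} + 24 \theta \sin{\left(3 \theta \right)} - 9 \theta \cos{\left(3 \theta \right)} + 3 \sin{\left(3 \theta \right)} + 8 \cos{\left(3 \theta \right)}}{36}] = 3 \theta^{2} \sin{\left(3 \theta \right)} + \frac{3 \theta \sin{\left(3 \theta \right)}}{4} = f(\theta).
F(0) = \frac{2}{9}; F(-1/2) = \frac{7 \cos{\left(\frac{3}{2} \right)}}{72} + \frac{\sin{\left(\frac{3}{2} \right)}}{4}.
Integral = F(0) - F(-1/2) = - \frac{\sin{\left(\frac{3}{2} \right)}}{4} - \frac{7 \cos{\left(\frac{3}{2} \right)}}{72} + \frac{2}{9}.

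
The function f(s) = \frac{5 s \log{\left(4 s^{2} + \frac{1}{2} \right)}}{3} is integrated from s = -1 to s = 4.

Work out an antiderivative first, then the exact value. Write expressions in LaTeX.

Whatever form F(s) takes, F'(s) = f(s) is non-negotiable.
F(s) = \frac{5 s^{2} \log{\left(4 s^{2} + \frac{1}{2} \right)}}{6} - \frac{5 s^{2}}{6} + \frac{5 \log{\left(8 s^{2} + 1 \right)}}{48} is an antiderivative of f.
Check: d/ds[\frac{5 s^{2} \log{\left(4 s^{2} + \frac{1}{2} \right)}}{6} - \frac{5 s^{2}}{6} + \frac{5 \log{\left(8 s^{2} + 1 \right)}}{48}] = \frac{5 s \log{\left(4 s^{2} + \frac{1}{2} \right)}}{3} = f(s).
F(4) = - \frac{40}{3} + \frac{5 \log{\left(129 \right)}}{48} + \frac{40 \log{\left(\frac{129}{2} \right)}}{3}; F(-1) = - \frac{5}{6} + \frac{5 \log{\left(9 \right)}}{48} + \frac{5 \log{\left(\frac{9}{2} \right)}}{6}.
Integral = F(4) - F(-1) = - \frac{25}{2} - \frac{5 \log{\left(\frac{9}{2} \right)}}{6} - \frac{5 \log{\left(9 \right)}}{48} + \frac{5 \log{\left(129 \right)}}{48} + \frac{40 \log{\left(\frac{129}{2} \right)}}{3}.

Antiderivative: F(s) = \frac{5 s^{2} \log{\left(4 s^{2} + \frac{1}{2} \right)}}{6} - \frac{5 s^{2}}{6} + \frac{5 \log{\left(8 s^{2} + 1 \right)}}{48}; value = - \frac{25}{2} - \frac{5 \log{\left(\frac{9}{2} \right)}}{6} - \frac{5 \log{\left(9 \right)}}{48} + \frac{5 \log{\left(129 \right)}}{48} + \frac{40 \log{\left(\frac{129}{2} \right)}}{3}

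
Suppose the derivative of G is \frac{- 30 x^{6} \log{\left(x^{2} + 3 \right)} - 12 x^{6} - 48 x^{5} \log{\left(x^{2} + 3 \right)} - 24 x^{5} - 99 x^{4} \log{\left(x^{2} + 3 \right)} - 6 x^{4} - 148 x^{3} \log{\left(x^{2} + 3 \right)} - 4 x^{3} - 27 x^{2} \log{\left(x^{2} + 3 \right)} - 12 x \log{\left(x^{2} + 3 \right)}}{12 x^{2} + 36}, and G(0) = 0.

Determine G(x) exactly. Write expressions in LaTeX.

Recognize the product-rule pattern: G'(x) = u'v + uv' with u = - \frac{x^{5}}{2} - x^{4} - \frac{x^{3}}{4} - \frac{x^{2}}{6}, v = \log{\left(x^{2} + 3 \right)}, so integration by parts undoes it.
A general antiderivative is \frac{\left(- x^{5} - 2 x^{4} - \frac{x^{3}}{2} - \frac{x^{2}}{3}\right) \log{\left(x^{2} + 3 \right)}}{2} + C.
The condition gives C = 0 - (0) = 0.
So G(x) = - \frac{x^{2} \left(6 x^{3} + 12 x^{2} + 3 x + 2\right) \log{\left(x^{2} + 3 \right)}}{12}.
Check: d/dx[- \frac{x^{2} \left(6 x^{3} + 12 x^{2} + 3 x + 2\right) \log{\left(x^{2} + 3 \right)}}{12}] = \frac{- 30 x^{6} \log{\left(x^{2} + 3 \right)} - 12 x^{6} - 48 x^{5} \log{\left(x^{2} + 3 \right)} - 24 x^{5} - 99 x^{4} \log{\left(x^{2} + 3 \right)} - 6 x^{4} - 148 x^{3} \log{\left(x^{2} + 3 \right)} - 4 x^{3} - 27 x^{2} \log{\left(x^{2} + 3 \right)} - 12 x \log{\left(x^{2} + 3 \right)}}{12 x^{2} + 36} = G'(x).

G(x) = - \frac{x^{2} \left(6 x^{3} + 12 x^{2} + 3 x + 2\right) \log{\left(x^{2} + 3 \right)}}{12}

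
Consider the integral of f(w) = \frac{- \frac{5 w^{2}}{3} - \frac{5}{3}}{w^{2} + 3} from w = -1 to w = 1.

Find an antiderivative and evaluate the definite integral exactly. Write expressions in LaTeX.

Antiderivative: F(w) = \frac{5 \left(- 3 w + 2 \sqrt{3} \operatorname{atan}{\left(\frac{\sqrt{3} w}{3} \right)}\right)}{9}; value = - \frac{10}{3} + \frac{10 \sqrt{3} \pi}{27}

Differentiate the proposed F(w) back; it has to land on f(w) exactly.
F(w) = \frac{5 \left(- 3 w + 2 \sqrt{3} \operatorname{atan}{\left(\frac{\sqrt{3} w}{3} \right)}\right)}{9} is an antiderivative of f.
Check: d/dw[\frac{5 \left(- 3 w + 2 \sqrt{3} \operatorname{atan}{\left(\frac{\sqrt{3} w}{3} \right)}\right)}{9}] = \frac{- 5 w^{2} - 5}{3 w^{2} + 9}, which equals f(w).
F(1) = - \frac{5}{3} + \frac{5 \sqrt{3} \pi}{27}; F(-1) = - \frac{5 \sqrt{3} \pi}{27} + \frac{5}{3}.
Integral = F(1) - F(-1) = - \frac{10}{3} + \frac{10 \sqrt{3} \pi}{27}.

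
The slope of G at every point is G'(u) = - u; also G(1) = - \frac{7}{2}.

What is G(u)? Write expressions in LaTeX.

G(u) = - \frac{u^{2} + 6}{2}

For G(u) to be correct, d/du[G] must agree with the stated G'(u) identically.
A general antiderivative is - \frac{u^{2}}{2} - 4 + C.
The condition gives C = - \frac{7}{2} - (- \frac{9}{2}) = 1.
So G(u) = - \frac{u^{2} + 6}{2}.
Check: d/du[- \frac{u^{2} + 6}{2}] = - u = G'(u).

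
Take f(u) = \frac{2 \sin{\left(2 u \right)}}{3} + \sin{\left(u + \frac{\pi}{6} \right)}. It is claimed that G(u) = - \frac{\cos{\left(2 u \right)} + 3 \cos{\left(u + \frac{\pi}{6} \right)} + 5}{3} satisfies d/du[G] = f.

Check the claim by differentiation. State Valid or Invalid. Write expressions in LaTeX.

d/du[G] = \frac{2 \sin{\left(2 u \right)}}{3} + \sin{\left(u + \frac{\pi}{6} \right)}
This equals f(u) exactly, so the claim holds.

Valid - the claim checks out under differentiation.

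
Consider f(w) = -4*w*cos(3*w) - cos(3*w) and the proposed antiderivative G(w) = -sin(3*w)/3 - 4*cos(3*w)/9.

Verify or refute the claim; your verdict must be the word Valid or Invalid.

d/dw[G] = 4*sin(3*w)/3 - cos(3*w)
d/dw[G] - f(w) = 4*w*cos(3*w) + 4*sin(3*w)/3 != 0.

Invalid: d/dw[G] - f = 4*w*cos(3*w) + 4*sin(3*w)/3, which is not 0.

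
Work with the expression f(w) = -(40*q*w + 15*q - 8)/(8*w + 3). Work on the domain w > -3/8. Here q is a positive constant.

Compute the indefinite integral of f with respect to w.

F(w) = -5*q*w + log(4*w + 3/2) + C

Since d/dw undoes antidifferentiation here, F'(w) = f(w) is required of F(w).
Check: d/dw[-5*q*w + log(4*w + 3/2)] = (-40*q*w - 15*q + 8)/(8*w + 3), which equals f(w).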